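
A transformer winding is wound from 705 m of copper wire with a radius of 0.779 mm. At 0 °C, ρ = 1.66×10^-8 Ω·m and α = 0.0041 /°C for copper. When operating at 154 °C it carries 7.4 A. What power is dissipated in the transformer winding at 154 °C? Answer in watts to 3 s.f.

548 W

A = πr² = π(7.7900e-04 m)² = 1.906e-06 m²
R₍0₎ = ρL/A = (1.66×10^-8)(705)/(1.906e-06) = 6.139 Ω
R₍154₎ = R₍0₎(1 + αΔT) = 6.139 × (1 + 0.0041×154) = 10.01 Ω
P = I²R = (7.4)² × 10.01 = 548 W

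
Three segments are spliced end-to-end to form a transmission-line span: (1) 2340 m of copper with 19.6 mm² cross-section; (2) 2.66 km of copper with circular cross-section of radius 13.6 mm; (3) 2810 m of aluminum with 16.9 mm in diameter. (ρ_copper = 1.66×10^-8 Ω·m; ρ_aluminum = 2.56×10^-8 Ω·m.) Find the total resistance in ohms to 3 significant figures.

2.38 Ω

Seg 1: A = 19.6 mm² = 1.960e-05 m²
R_1 = (1.66×10^-8)(2340)/(1.960e-05) = 1.982 Ω
Seg 2: A = πr² = π(1.3600e-02 m)² = 5.811e-04 m²
R_2 = (1.66×10^-8)(2660)/(5.811e-04) = 0.07599 Ω
Seg 3: A = π(d/2)² = π(8.4500e-03 m)² = 2.243e-04 m²
R_3 = (2.56×10^-8)(2810)/(2.243e-04) = 0.3207 Ω
R_total = R_1 + R_2 + R_3 = 2.38 Ω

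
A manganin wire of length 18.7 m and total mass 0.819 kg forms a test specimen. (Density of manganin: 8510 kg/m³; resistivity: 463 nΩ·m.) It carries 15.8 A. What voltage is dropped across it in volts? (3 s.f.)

ρ = 463 nΩ·m = 4.63×10^-7 Ω·m
A = m/(density·L) = 0.819/(8510×18.7) = 5.1465e-06 m²
R = ρL/A = (4.63×10^-7)(18.7)/(5.1465e-06) = 1.682 Ω
V = IR = 15.8 × 1.682 = 26.6 V

26.6 V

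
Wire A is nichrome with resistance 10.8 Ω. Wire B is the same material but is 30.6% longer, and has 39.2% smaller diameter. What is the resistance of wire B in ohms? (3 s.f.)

38.2 Ω

R ∝ L/d², so R_B/R_A = (1 + 30.6/100) × (1 − 39.2/100)⁻²
= 1.306 × 2.705 = 3.533
R_B = 3.533 × 10.8 = 38.2 Ω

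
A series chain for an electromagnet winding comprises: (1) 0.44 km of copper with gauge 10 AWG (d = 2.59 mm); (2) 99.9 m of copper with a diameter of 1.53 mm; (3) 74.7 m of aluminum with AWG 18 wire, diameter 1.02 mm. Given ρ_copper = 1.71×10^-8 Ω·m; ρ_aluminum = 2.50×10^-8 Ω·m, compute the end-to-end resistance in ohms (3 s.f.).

4.64 Ω

Seg 1: A = π(2.59/2 mm)² = π(1.2950e-03 m)² = 5.269e-06 m²
R_1 = (1.71×10^-8)(440)/(5.269e-06) = 1.428 Ω
Seg 2: A = π(d/2)² = π(7.6500e-04 m)² = 1.839e-06 m²
R_2 = (1.71×10^-8)(99.9)/(1.839e-06) = 0.9292 Ω
Seg 3: A = π(1.02/2 mm)² = π(5.1000e-04 m)² = 8.171e-07 m²
R_3 = (2.50×10^-8)(74.7)/(8.171e-07) = 2.285 Ω
R_total = R_1 + R_2 + R_3 = 4.64 Ω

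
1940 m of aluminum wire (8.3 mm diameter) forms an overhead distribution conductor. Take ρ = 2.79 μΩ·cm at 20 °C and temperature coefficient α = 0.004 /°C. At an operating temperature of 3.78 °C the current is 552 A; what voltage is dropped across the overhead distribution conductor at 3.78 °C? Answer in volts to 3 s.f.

ρ = 2.79 μΩ·cm = 2.79×10^-8 Ω·m
A = π(d/2)² = π(4.1500e-03 m)² = 5.411e-05 m²
R₍20₎ = ρL/A = (2.79×10^-8)(1940)/(5.411e-05) = 1 Ω
R₍3.78₎ = R₍20₎(1 + αΔT) = 1 × (1 + 0.004×-16.2) = 0.9355 Ω
V = IR = 552 × 0.9355 = 516 V

516 V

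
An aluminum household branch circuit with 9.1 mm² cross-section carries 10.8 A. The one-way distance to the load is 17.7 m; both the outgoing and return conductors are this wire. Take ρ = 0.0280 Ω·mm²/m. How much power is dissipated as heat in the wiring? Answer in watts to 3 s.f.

ρ = 0.0280 Ω·mm²/m = 2.80×10^-8 Ω·m
A = 9.1 mm² = 9.100e-06 m²
Total conductor length (both ways) L = 2 × 17.7 = 35.4 m
R = ρL/A = (2.80×10^-8)(35.4)/(9.100e-06) = 0.1089 Ω
P = I²R = (10.8)² × 0.1089 = 12.7 W

12.7 W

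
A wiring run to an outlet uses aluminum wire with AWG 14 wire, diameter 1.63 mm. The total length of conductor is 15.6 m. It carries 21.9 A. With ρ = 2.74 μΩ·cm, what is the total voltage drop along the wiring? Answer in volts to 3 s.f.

4.49 V

ρ = 2.74 μΩ·cm = 2.74×10^-8 Ω·m
A = π(1.63/2 mm)² = π(8.1500e-04 m)² = 2.087e-06 m²
R = ρL/A = (2.74×10^-8)(15.6)/(2.087e-06) = 0.2048 Ω
V = IR = 21.9 × 0.2048 = 4.49 V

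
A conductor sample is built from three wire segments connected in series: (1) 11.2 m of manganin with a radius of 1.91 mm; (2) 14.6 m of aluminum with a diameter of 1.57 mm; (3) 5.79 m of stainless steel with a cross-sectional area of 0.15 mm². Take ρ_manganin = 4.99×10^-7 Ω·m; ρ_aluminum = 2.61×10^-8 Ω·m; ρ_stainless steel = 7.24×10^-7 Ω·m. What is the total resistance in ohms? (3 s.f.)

28.6 Ω

Seg 1: A = πr² = π(1.9100e-03 m)² = 1.146e-05 m²
R_1 = (4.99×10^-7)(11.2)/(1.146e-05) = 0.4876 Ω
Seg 2: A = π(d/2)² = π(7.8500e-04 m)² = 1.936e-06 m²
R_2 = (2.61×10^-8)(14.6)/(1.936e-06) = 0.1968 Ω
Seg 3: A = 0.15 mm² = 1.500e-07 m²
R_3 = (7.24×10^-7)(5.79)/(1.500e-07) = 27.95 Ω
R_total = R_1 + R_2 + R_3 = 28.6 Ω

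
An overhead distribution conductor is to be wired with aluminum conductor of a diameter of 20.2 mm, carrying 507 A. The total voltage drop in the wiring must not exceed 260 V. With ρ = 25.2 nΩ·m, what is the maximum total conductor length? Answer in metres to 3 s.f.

6520 m

ρ = 25.2 nΩ·m = 2.52×10^-8 Ω·m
A = π(d/2)² = π(1.0100e-02 m)² = 3.205e-04 m²
L_max = V_max·A/(1·ρI) = (260)(3.205e-04)/(2.52×10^-8×507) = 6520 m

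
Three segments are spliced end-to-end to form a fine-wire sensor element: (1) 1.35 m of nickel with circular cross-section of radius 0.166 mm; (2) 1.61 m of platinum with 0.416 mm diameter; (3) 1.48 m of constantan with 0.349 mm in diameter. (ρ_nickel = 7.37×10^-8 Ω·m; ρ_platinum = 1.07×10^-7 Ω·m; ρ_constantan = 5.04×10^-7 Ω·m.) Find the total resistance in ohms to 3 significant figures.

Seg 1: A = πr² = π(1.6600e-04 m)² = 8.657e-08 m²
R_1 = (7.37×10^-8)(1.35)/(8.657e-08) = 1.149 Ω
Seg 2: A = π(d/2)² = π(2.0800e-04 m)² = 1.359e-07 m²
R_2 = (1.07×10^-7)(1.61)/(1.359e-07) = 1.267 Ω
Seg 3: A = π(d/2)² = π(1.7450e-04 m)² = 9.566e-08 m²
R_3 = (5.04×10^-7)(1.48)/(9.566e-08) = 7.797 Ω
R_total = R_1 + R_2 + R_3 = 10.2 Ω

10.2 Ω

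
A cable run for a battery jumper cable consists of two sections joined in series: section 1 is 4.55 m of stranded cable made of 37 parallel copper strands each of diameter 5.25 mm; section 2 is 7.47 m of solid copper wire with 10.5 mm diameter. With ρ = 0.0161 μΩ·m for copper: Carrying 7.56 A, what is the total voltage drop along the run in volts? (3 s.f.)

0.0112 V

ρ = 0.0161 μΩ·m = 1.61×10^-8 Ω·m
Section 1: A_strand = π(2.6250e-03)² = 2.165e-05 m²; R₁ = ρL/(N·A_s) = (1.61×10^-8)(4.55)/(37×2.165e-05) = 9.146×10^-5 Ω
Section 2: A = π(d/2)² = π(5.2500e-03 m)² = 8.659e-05 m²
R₂ = (1.61×10^-8)(7.47)/(8.659e-05) = 0.001389 Ω
R = R₁ + R₂ = 0.00148 Ω
V = IR = 7.56 × 0.00148 = 0.0112 V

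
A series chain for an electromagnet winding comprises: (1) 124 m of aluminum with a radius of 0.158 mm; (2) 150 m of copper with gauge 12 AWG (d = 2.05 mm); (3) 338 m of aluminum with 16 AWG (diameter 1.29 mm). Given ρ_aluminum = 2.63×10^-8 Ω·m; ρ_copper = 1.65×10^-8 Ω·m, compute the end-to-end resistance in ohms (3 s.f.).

Seg 1: A = πr² = π(1.5800e-04 m)² = 7.843e-08 m²
R_1 = (2.63×10^-8)(124)/(7.843e-08) = 41.58 Ω
Seg 2: A = π(2.05/2 mm)² = π(1.0250e-03 m)² = 3.301e-06 m²
R_2 = (1.65×10^-8)(150)/(3.301e-06) = 0.7499 Ω
Seg 3: A = π(1.29/2 mm)² = π(6.4500e-04 m)² = 1.307e-06 m²
R_3 = (2.63×10^-8)(338)/(1.307e-06) = 6.801 Ω
R_total = R_1 + R_2 + R_3 = 49.1 Ω

49.1 Ω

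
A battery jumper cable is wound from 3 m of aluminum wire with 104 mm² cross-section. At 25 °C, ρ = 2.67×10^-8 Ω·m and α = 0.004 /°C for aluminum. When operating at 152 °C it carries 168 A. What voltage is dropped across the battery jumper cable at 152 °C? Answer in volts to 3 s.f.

0.195 V

A = 104 mm² = 1.040e-04 m²
R₍25₎ = ρL/A = (2.67×10^-8)(3)/(1.040e-04) = 7.702×10^-4 Ω
R₍152₎ = R₍25₎(1 + αΔT) = 7.702×10^-4 × (1 + 0.004×127) = 0.001161 Ω
V = IR = 168 × 0.001161 = 0.195 V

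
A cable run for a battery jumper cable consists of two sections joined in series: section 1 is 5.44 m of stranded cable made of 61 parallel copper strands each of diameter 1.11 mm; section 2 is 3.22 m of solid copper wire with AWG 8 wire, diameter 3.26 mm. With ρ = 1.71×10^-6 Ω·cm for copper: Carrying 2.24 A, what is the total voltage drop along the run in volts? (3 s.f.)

0.0183 V

ρ = 1.71×10^-6 Ω·cm = 1.71×10^-8 Ω·m
Section 1: A_strand = π(5.5500e-04)² = 9.677e-07 m²; R₁ = ρL/(N·A_s) = (1.71×10^-8)(5.44)/(61×9.677e-07) = 0.001576 Ω
Section 2: A = π(3.26/2 mm)² = π(1.6300e-03 m)² = 8.347e-06 m²
R₂ = (1.71×10^-8)(3.22)/(8.347e-06) = 0.006597 Ω
R = R₁ + R₂ = 0.008173 Ω
V = IR = 2.24 × 0.008173 = 0.0183 V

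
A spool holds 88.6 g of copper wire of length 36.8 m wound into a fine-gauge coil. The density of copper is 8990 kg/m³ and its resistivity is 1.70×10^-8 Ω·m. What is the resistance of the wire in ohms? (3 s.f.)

A = m/(density·L) = 0.0886/(8990×36.8) = 2.6781e-07 m²
R = ρL/A = (1.70×10^-8)(36.8)/(2.6781e-07) = 2.34 Ω

2.34 Ω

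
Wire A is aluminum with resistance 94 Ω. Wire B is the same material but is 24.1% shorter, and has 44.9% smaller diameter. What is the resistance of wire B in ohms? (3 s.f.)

R ∝ L/d², so R_B/R_A = (1 − 24.1/100) × (1 − 44.9/100)⁻²
= 0.759 × 3.294 = 2.5
R_B = 2.5 × 94 = 235 Ω

235 Ω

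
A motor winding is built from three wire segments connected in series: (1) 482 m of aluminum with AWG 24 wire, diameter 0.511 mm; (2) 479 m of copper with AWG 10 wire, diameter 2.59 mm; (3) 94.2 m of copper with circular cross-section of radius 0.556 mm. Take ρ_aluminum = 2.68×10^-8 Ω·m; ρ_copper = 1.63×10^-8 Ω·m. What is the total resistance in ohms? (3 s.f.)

66.0 Ω

Seg 1: A = π(0.511/2 mm)² = π(2.5550e-04 m)² = 2.051e-07 m²
R_1 = (2.68×10^-8)(482)/(2.051e-07) = 62.99 Ω
Seg 2: A = π(2.59/2 mm)² = π(1.2950e-03 m)² = 5.269e-06 m²
R_2 = (1.63×10^-8)(479)/(5.269e-06) = 1.482 Ω
Seg 3: A = πr² = π(5.5600e-04 m)² = 9.712e-07 m²
R_3 = (1.63×10^-8)(94.2)/(9.712e-07) = 1.581 Ω
R_total = R_1 + R_2 + R_3 = 66.0 Ω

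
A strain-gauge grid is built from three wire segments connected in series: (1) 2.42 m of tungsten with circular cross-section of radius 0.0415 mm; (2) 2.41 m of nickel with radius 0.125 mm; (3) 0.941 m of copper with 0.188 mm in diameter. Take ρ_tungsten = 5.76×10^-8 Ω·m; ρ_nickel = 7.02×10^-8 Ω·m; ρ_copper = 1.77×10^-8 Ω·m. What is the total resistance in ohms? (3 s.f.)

29.8 Ω

Seg 1: A = πr² = π(4.1500e-05 m)² = 5.411e-09 m²
R_1 = (5.76×10^-8)(2.42)/(5.411e-09) = 25.76 Ω
Seg 2: A = πr² = π(1.2500e-04 m)² = 4.909e-08 m²
R_2 = (7.02×10^-8)(2.41)/(4.909e-08) = 3.447 Ω
Seg 3: A = π(d/2)² = π(9.4000e-05 m)² = 2.776e-08 m²
R_3 = (1.77×10^-8)(0.941)/(2.776e-08) = 0.6 Ω
R_total = R_1 + R_2 + R_3 = 29.8 Ω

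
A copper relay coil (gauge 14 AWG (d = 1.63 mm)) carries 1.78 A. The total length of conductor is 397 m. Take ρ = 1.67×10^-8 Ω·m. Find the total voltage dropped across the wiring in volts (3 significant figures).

5.66 V

A = π(1.63/2 mm)² = π(8.1500e-04 m)² = 2.087e-06 m²
R = ρL/A = (1.67×10^-8)(397)/(2.087e-06) = 3.177 Ω
V = IR = 1.78 × 3.177 = 5.66 V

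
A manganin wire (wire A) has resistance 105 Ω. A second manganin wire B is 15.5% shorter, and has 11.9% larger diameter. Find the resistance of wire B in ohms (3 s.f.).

70.9 Ω

R ∝ L/d², so R_B/R_A = (1 − 15.5/100) × (1 + 11.9/100)⁻²
= 0.845 × 0.7986 = 0.6748
R_B = 0.6748 × 105 = 70.9 Ω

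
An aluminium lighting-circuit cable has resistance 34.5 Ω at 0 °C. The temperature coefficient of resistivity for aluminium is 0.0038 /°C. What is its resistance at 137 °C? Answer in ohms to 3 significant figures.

ΔT = 137 − 0 = 137 °C
R = R₀(1 + αΔT) = 34.5 × (1 + 0.0038×137) = 34.5 × 1.521 = 52.5 Ω

52.5 Ω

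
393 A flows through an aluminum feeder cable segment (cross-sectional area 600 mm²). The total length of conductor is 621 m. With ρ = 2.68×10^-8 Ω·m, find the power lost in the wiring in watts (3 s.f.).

A = 600 mm² = 6.000e-04 m²
R = ρL/A = (2.68×10^-8)(621)/(6.000e-04) = 0.02774 Ω
P = I²R = (393)² × 0.02774 = 4280 W

4280 W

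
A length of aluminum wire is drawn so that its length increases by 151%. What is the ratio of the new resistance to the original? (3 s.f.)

6.30

k = 1 + 151/100 = 2.51; volume constant ⇒ A' = A/k, so R' = k²R.
Factor = 6.30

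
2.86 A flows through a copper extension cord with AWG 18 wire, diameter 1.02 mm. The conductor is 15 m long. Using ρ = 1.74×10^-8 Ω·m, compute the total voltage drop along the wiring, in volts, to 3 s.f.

A = π(1.02/2 mm)² = π(5.1000e-04 m)² = 8.171e-07 m²
R = ρL/A = (1.74×10^-8)(15)/(8.171e-07) = 0.3194 Ω
V = IR = 2.86 × 0.3194 = 0.914 V

0.914 V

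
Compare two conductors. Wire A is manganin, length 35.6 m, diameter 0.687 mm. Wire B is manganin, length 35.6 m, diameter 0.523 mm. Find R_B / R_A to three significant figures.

1.73

R ∝ ρL/d², so R_B/R_A = (d_A/d_B)²
= (0.687/0.523)² = 1.73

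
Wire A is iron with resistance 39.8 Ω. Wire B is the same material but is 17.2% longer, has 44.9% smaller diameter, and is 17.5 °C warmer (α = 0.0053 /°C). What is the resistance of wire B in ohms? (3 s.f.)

R ∝ ρL/d² with ρ ∝ (1+αΔT), so R_B/R_A = (1 + 17.2/100) × (1 − 44.9/100)⁻² × (1 + 0.0053×17.5)
= 1.172 × 3.294 × 1.093 = 4.218
R_B = 4.218 × 39.8 = 168 Ω

168 Ω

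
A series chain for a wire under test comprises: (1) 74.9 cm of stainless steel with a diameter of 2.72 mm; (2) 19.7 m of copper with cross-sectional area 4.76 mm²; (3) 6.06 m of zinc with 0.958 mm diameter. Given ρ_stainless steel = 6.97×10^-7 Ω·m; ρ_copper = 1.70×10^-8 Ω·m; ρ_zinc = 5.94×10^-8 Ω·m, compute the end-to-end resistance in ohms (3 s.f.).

Seg 1: A = π(d/2)² = π(1.3600e-03 m)² = 5.811e-06 m²
R_1 = (6.97×10^-7)(0.749)/(5.811e-06) = 0.08984 Ω
Seg 2: A = 4.76 mm² = 4.760e-06 m²
R_2 = (1.70×10^-8)(19.7)/(4.760e-06) = 0.07036 Ω
Seg 3: A = π(d/2)² = π(4.7900e-04 m)² = 7.208e-07 m²
R_3 = (5.94×10^-8)(6.06)/(7.208e-07) = 0.4994 Ω
R_total = R_1 + R_2 + R_3 = 0.660 Ω

0.660 Ω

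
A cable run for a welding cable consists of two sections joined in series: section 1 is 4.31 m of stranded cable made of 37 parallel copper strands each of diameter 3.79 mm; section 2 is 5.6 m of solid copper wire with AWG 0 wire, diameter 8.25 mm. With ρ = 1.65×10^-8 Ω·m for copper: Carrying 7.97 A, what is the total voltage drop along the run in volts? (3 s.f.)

0.0151 V

Section 1: A_strand = π(1.8950e-03)² = 1.128e-05 m²; R₁ = ρL/(N·A_s) = (1.65×10^-8)(4.31)/(37×1.128e-05) = 1.704×10^-4 Ω
Section 2: A = π(8.25/2 mm)² = π(4.1250e-03 m)² = 5.346e-05 m²
R₂ = (1.65×10^-8)(5.6)/(5.346e-05) = 0.001729 Ω
R = R₁ + R₂ = 0.001899 Ω
V = IR = 7.97 × 0.001899 = 0.0151 V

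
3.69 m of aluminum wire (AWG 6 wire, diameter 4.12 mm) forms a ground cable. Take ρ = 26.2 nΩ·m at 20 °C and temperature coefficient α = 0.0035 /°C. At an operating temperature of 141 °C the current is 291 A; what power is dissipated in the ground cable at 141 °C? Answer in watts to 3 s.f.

874 W

ρ = 26.2 nΩ·m = 2.62×10^-8 Ω·m
A = π(4.12/2 mm)² = π(2.0600e-03 m)² = 1.333e-05 m²
R₍20₎ = ρL/A = (2.62×10^-8)(3.69)/(1.333e-05) = 0.007252 Ω
R₍141₎ = R₍20₎(1 + αΔT) = 0.007252 × (1 + 0.0035×121) = 0.01032 Ω
P = I²R = (291)² × 0.01032 = 874 W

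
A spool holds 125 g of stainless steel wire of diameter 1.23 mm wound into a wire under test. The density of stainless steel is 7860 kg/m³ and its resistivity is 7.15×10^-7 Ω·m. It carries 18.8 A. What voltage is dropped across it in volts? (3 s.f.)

A = π(d/2)² = π(6.1500e-04 m)² = 1.1882e-06 m²
L = m/(density·A) = 0.125/(7860×1.1882e-06) = 13.38 m
R = ρL/A = (7.15×10^-7)(13.38)/(1.1882e-06) = 8.054 Ω
V = IR = 18.8 × 8.054 = 151 V

151 V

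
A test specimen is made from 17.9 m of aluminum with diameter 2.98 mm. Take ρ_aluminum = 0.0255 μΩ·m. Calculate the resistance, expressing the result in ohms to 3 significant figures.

ρ = 0.0255 μΩ·m = 2.55×10^-8 Ω·m
A = π(d/2)² = π(1.4900e-03 m)² = 6.975e-06 m²
R = ρL/A = (2.55×10^-8)(17.9 m)/(6.975e-06 m²) = 0.0654 Ω

0.0654 Ω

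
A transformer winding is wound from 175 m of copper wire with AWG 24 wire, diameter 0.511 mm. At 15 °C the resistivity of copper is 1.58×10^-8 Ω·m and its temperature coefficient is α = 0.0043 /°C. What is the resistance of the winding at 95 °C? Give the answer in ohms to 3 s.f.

18.1 Ω

A = π(0.511/2 mm)² = π(2.5550e-04 m)² = 2.051e-07 m²
R₍15°C₎ = ρL/A = (1.58×10^-8)(175)/(2.051e-07) = 13.48 Ω
R = R₀(1 + αΔT) = 13.48(1 + 0.0043×80) = 18.1 Ω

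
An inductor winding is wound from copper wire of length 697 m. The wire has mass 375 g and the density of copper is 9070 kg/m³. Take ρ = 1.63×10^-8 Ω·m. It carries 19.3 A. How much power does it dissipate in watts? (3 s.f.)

71300 W

A = m/(density·L) = 0.375/(9070×697) = 5.9319e-08 m²
R = ρL/A = (1.63×10^-8)(697)/(5.9319e-08) = 191.5 Ω
P = I²R = (19.3)² × 191.5 = 71300 W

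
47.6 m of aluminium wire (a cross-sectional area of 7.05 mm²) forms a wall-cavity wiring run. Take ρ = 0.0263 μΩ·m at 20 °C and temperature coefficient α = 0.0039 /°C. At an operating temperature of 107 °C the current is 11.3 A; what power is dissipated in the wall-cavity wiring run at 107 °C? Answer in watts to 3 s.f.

30.4 W

ρ = 0.0263 μΩ·m = 2.63×10^-8 Ω·m
A = 7.05 mm² = 7.050e-06 m²
R₍20₎ = ρL/A = (2.63×10^-8)(47.6)/(7.050e-06) = 0.1776 Ω
R₍107₎ = R₍20₎(1 + αΔT) = 0.1776 × (1 + 0.0039×87) = 0.2378 Ω
P = I²R = (11.3)² × 0.2378 = 30.4 W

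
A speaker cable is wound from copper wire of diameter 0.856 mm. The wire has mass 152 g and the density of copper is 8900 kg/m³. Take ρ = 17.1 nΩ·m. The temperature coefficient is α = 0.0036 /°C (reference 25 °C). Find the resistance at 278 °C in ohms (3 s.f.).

1.68 Ω

ρ = 17.1 nΩ·m = 1.71×10^-8 Ω·m
A = π(d/2)² = π(4.2800e-04 m)² = 5.7549e-07 m²
L = m/(density·A) = 0.152/(8900×5.7549e-07) = 29.68 m
R = ρL/A = (1.71×10^-8)(29.68)/(5.7549e-07) = 0.8818 Ω
R(278 °C) = 0.8818 × (1 + 0.0036×253) = 1.68 Ω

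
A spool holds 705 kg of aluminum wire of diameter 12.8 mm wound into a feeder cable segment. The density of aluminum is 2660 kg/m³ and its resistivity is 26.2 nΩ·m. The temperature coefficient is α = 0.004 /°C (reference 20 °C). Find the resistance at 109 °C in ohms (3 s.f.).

0.569 Ω

ρ = 26.2 nΩ·m = 2.62×10^-8 Ω·m
A = π(d/2)² = π(6.4000e-03 m)² = 1.2868e-04 m²
L = m/(density·A) = 705/(2660×1.2868e-04) = 2060 m
R = ρL/A = (2.62×10^-8)(2060)/(1.2868e-04) = 0.4194 Ω
R(109 °C) = 0.4194 × (1 + 0.004×89) = 0.569 Ω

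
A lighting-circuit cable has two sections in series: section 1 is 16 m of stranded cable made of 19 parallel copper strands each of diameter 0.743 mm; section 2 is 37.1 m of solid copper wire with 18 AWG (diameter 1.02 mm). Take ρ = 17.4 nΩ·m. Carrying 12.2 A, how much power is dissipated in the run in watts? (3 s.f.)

ρ = 17.4 nΩ·m = 1.74×10^-8 Ω·m
Section 1: A_strand = π(3.7150e-04)² = 4.336e-07 m²; R₁ = ρL/(N·A_s) = (1.74×10^-8)(16)/(19×4.336e-07) = 0.03379 Ω
Section 2: A = π(1.02/2 mm)² = π(5.1000e-04 m)² = 8.171e-07 m²
R₂ = (1.74×10^-8)(37.1)/(8.171e-07) = 0.79 Ω
R = R₁ + R₂ = 0.8238 Ω
P = I²R = (12.2)² × 0.8238 = 123 W

123 W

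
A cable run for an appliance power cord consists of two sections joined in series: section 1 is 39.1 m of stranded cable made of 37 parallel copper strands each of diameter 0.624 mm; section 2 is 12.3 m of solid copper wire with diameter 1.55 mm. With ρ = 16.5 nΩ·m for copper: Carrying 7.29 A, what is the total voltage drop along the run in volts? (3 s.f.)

ρ = 16.5 nΩ·m = 1.65×10^-8 Ω·m
Section 1: A_strand = π(3.1200e-04)² = 3.058e-07 m²; R₁ = ρL/(N·A_s) = (1.65×10^-8)(39.1)/(37×3.058e-07) = 0.05702 Ω
Section 2: A = π(d/2)² = π(7.7500e-04 m)² = 1.887e-06 m²
R₂ = (1.65×10^-8)(12.3)/(1.887e-06) = 0.1076 Ω
R = R₁ + R₂ = 0.1646 Ω
V = IR = 7.29 × 0.1646 = 1.20 V

1.20 V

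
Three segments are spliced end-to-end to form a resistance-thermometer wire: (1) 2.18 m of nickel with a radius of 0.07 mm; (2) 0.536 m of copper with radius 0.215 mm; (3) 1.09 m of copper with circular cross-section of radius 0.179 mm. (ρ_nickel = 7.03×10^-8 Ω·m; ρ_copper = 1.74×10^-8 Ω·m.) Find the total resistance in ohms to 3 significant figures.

Seg 1: A = πr² = π(7.0000e-05 m)² = 1.539e-08 m²
R_1 = (7.03×10^-8)(2.18)/(1.539e-08) = 9.956 Ω
Seg 2: A = πr² = π(2.1500e-04 m)² = 1.452e-07 m²
R_2 = (1.74×10^-8)(0.536)/(1.452e-07) = 0.06422 Ω
Seg 3: A = πr² = π(1.7900e-04 m)² = 1.007e-07 m²
R_3 = (1.74×10^-8)(1.09)/(1.007e-07) = 0.1884 Ω
R_total = R_1 + R_2 + R_3 = 10.2 Ω

10.2 Ω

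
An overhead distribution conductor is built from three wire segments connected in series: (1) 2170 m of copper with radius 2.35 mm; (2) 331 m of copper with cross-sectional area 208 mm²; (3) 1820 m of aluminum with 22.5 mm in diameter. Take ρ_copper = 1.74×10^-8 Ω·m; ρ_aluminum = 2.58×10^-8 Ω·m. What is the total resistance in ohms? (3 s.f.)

Seg 1: A = πr² = π(2.3500e-03 m)² = 1.735e-05 m²
R_1 = (1.74×10^-8)(2170)/(1.735e-05) = 2.176 Ω
Seg 2: A = 208 mm² = 2.080e-04 m²
R_2 = (1.74×10^-8)(331)/(2.080e-04) = 0.02769 Ω
Seg 3: A = π(d/2)² = π(1.1250e-02 m)² = 3.976e-04 m²
R_3 = (2.58×10^-8)(1820)/(3.976e-04) = 0.1181 Ω
R_total = R_1 + R_2 + R_3 = 2.32 Ω

2.32 Ω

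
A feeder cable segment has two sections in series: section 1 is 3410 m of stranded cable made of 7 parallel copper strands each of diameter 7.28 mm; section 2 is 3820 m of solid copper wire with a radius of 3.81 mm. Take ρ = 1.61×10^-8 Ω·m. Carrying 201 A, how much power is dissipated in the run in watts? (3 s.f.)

62100 W

Section 1: A_strand = π(3.6400e-03)² = 4.162e-05 m²; R₁ = ρL/(N·A_s) = (1.61×10^-8)(3410)/(7×4.162e-05) = 0.1884 Ω
Section 2: A = πr² = π(3.8100e-03 m)² = 4.560e-05 m²
R₂ = (1.61×10^-8)(3820)/(4.560e-05) = 1.349 Ω
R = R₁ + R₂ = 1.537 Ω
P = I²R = (201)² × 1.537 = 62100 W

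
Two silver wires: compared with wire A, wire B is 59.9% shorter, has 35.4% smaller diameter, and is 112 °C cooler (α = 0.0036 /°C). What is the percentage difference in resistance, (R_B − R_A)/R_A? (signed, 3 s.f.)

R ∝ ρL/d² with ρ ∝ (1+αΔT), so R_B/R_A = (1 − 59.9/100) × (1 − 35.4/100)⁻² × (1 − 0.0036×112)
= 0.401 × 2.396 × 0.5968 = 0.5735
(R_B − R_A)/R_A = 0.5735 − 1 = -42.7%

-42.7%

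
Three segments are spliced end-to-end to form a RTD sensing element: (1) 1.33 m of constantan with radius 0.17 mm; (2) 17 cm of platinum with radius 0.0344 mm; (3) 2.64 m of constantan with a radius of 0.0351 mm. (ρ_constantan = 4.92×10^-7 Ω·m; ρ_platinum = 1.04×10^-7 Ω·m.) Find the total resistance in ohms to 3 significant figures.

348 Ω

Seg 1: A = πr² = π(1.7000e-04 m)² = 9.079e-08 m²
R_1 = (4.92×10^-7)(1.33)/(9.079e-08) = 7.207 Ω
Seg 2: A = πr² = π(3.4400e-05 m)² = 3.718e-09 m²
R_2 = (1.04×10^-7)(0.17)/(3.718e-09) = 4.756 Ω
Seg 3: A = πr² = π(3.5100e-05 m)² = 3.870e-09 m²
R_3 = (4.92×10^-7)(2.64)/(3.870e-09) = 335.6 Ω
R_total = R_1 + R_2 + R_3 = 348 Ω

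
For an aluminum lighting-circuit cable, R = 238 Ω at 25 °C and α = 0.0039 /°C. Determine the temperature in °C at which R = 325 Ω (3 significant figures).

R = R₀(1 + α(T − T₀)) ⇒ T = T₀ + (R/R₀ − 1)/α
T = 25 + (325/238 − 1)/0.0039 = 25 + (0.3655)/0.0039 = 119 °C

119 °C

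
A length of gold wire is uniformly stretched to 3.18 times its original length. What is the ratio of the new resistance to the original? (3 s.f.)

Volume constant ⇒ A' = A/k with k = 3.18. R' = ρ(kL)/(A/k) = k²R.
Factor = 10.1

10.1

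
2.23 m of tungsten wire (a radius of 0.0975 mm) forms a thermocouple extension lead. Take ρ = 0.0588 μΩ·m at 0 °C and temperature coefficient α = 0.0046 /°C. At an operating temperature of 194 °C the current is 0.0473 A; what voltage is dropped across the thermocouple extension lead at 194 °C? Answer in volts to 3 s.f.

ρ = 0.0588 μΩ·m = 5.88×10^-8 Ω·m
A = πr² = π(9.7500e-05 m)² = 2.986e-08 m²
R₍0₎ = ρL/A = (5.88×10^-8)(2.23)/(2.986e-08) = 4.391 Ω
R₍194₎ = R₍0₎(1 + αΔT) = 4.391 × (1 + 0.0046×194) = 8.309 Ω
V = IR = 0.0473 × 8.309 = 0.393 V

0.393 V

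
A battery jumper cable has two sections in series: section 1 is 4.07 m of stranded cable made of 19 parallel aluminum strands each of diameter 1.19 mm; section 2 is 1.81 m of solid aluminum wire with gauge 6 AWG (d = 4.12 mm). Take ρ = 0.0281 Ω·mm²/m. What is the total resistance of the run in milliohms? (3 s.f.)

ρ = 0.0281 Ω·mm²/m = 2.81×10^-8 Ω·m
Section 1: A_strand = π(5.9500e-04)² = 1.112e-06 m²; R₁ = ρL/(N·A_s) = (2.81×10^-8)(4.07)/(19×1.112e-06) = 0.005412 Ω
Section 2: A = π(4.12/2 mm)² = π(2.0600e-03 m)² = 1.333e-05 m²
R₂ = (2.81×10^-8)(1.81)/(1.333e-05) = 0.003815 Ω
R = R₁ + R₂ = 9.23 mΩ

9.23 mΩ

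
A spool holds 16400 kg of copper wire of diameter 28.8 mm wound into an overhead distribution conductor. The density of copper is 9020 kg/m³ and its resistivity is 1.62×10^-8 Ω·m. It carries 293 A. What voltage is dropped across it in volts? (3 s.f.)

20.3 V

A = π(d/2)² = π(1.4400e-02 m)² = 6.5144e-04 m²
L = m/(density·A) = 16400/(9020×6.5144e-04) = 2791 m
R = ρL/A = (1.62×10^-8)(2791)/(6.5144e-04) = 0.06941 Ω
V = IR = 293 × 0.06941 = 20.3 V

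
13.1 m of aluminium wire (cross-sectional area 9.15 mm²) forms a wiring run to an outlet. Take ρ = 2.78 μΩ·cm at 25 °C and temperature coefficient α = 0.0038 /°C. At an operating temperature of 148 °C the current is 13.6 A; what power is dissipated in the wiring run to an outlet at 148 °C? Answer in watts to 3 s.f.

ρ = 2.78 μΩ·cm = 2.78×10^-8 Ω·m
A = 9.15 mm² = 9.150e-06 m²
R₍25₎ = ρL/A = (2.78×10^-8)(13.1)/(9.150e-06) = 0.0398 Ω
R₍148₎ = R₍25₎(1 + αΔT) = 0.0398 × (1 + 0.0038×123) = 0.0584 Ω
P = I²R = (13.6)² × 0.0584 = 10.8 W

10.8 W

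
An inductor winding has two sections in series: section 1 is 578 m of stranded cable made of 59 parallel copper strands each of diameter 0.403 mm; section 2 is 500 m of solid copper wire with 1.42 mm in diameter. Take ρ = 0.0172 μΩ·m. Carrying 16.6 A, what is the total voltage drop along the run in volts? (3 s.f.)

ρ = 0.0172 μΩ·m = 1.72×10^-8 Ω·m
Section 1: A_strand = π(2.0150e-04)² = 1.276e-07 m²; R₁ = ρL/(N·A_s) = (1.72×10^-8)(578)/(59×1.276e-07) = 1.321 Ω
Section 2: A = π(d/2)² = π(7.1000e-04 m)² = 1.584e-06 m²
R₂ = (1.72×10^-8)(500)/(1.584e-06) = 5.43 Ω
R = R₁ + R₂ = 6.751 Ω
V = IR = 16.6 × 6.751 = 112 V

112 V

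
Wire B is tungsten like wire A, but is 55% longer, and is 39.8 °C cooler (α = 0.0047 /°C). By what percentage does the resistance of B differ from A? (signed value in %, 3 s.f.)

R ∝ ρL/d² with ρ ∝ (1+αΔT), so R_B/R_A = (1 + 55/100) × (1 − 0.0047×39.8)
= 1.55 × 0.8129 = 1.26
(R_B − R_A)/R_A = 1.26 − 1 = 26.0%

26.0%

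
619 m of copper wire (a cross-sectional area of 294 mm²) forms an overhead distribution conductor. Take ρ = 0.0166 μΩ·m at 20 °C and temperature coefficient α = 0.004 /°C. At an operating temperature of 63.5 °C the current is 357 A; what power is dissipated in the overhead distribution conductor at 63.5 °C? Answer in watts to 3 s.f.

5230 W

ρ = 0.0166 μΩ·m = 1.66×10^-8 Ω·m
A = 294 mm² = 2.940e-04 m²
R₍20₎ = ρL/A = (1.66×10^-8)(619)/(2.940e-04) = 0.03495 Ω
R₍63.5₎ = R₍20₎(1 + αΔT) = 0.03495 × (1 + 0.004×43.5) = 0.04103 Ω
P = I²R = (357)² × 0.04103 = 5230 W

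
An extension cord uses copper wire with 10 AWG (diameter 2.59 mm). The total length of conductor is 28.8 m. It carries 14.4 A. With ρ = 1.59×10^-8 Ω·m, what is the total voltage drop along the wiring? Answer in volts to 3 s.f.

1.25 V

A = π(2.59/2 mm)² = π(1.2950e-03 m)² = 5.269e-06 m²
R = ρL/A = (1.59×10^-8)(28.8)/(5.269e-06) = 0.08692 Ω
V = IR = 14.4 × 0.08692 = 1.25 V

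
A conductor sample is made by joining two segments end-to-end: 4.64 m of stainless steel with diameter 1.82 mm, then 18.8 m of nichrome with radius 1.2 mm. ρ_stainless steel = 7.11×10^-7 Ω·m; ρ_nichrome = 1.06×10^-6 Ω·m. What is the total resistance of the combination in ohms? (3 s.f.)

Segment 1: A = π(d/2)² = π(9.1000e-04 m)² = 2.602e-06 m²
R₁ = ρL/A = (7.11×10^-7)(4.64)/(2.602e-06) = 1.268 Ω
Segment 2: A = πr² = π(1.2000e-03 m)² = 4.524e-06 m²
R₂ = (1.06×10^-6)(18.8)/(4.524e-06) = 4.405 Ω
R = R₁ + R₂ = 5.67 Ω

5.67 Ω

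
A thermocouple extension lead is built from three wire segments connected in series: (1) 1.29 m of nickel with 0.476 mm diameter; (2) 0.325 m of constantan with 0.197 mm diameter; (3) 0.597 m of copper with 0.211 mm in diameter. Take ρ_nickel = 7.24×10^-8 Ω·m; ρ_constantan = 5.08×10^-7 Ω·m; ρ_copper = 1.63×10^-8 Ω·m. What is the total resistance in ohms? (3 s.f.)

6.22 Ω

Seg 1: A = π(d/2)² = π(2.3800e-04 m)² = 1.780e-07 m²
R_1 = (7.24×10^-8)(1.29)/(1.780e-07) = 0.5248 Ω
Seg 2: A = π(d/2)² = π(9.8500e-05 m)² = 3.048e-08 m²
R_2 = (5.08×10^-7)(0.325)/(3.048e-08) = 5.417 Ω
Seg 3: A = π(d/2)² = π(1.0550e-04 m)² = 3.497e-08 m²
R_3 = (1.63×10^-8)(0.597)/(3.497e-08) = 0.2783 Ω
R_total = R_1 + R_2 + R_3 = 6.22 Ω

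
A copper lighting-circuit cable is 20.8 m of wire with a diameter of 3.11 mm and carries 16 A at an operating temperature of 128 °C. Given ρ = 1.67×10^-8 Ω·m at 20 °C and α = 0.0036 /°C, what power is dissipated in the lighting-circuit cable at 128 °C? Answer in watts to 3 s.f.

A = π(d/2)² = π(1.5550e-03 m)² = 7.596e-06 m²
R₍20₎ = ρL/A = (1.67×10^-8)(20.8)/(7.596e-06) = 0.04573 Ω
R₍128₎ = R₍20₎(1 + αΔT) = 0.04573 × (1 + 0.0036×108) = 0.06351 Ω
P = I²R = (16)² × 0.06351 = 16.3 W

16.3 W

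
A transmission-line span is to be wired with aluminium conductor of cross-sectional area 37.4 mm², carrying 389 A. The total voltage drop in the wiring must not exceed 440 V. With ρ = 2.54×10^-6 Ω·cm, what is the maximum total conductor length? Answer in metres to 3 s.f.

1670 m

ρ = 2.54×10^-6 Ω·cm = 2.54×10^-8 Ω·m
A = 37.4 mm² = 3.740e-05 m²
L_max = V_max·A/(1·ρI) = (440)(3.740e-05)/(2.54×10^-8×389) = 1670 m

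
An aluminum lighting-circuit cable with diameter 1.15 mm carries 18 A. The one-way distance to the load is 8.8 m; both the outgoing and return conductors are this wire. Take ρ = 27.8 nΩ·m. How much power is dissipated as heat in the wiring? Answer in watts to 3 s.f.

153 W

ρ = 27.8 nΩ·m = 2.78×10^-8 Ω·m
A = π(d/2)² = π(5.7500e-04 m)² = 1.039e-06 m²
Total conductor length (both ways) L = 2 × 8.8 = 17.6 m
R = ρL/A = (2.78×10^-8)(17.6)/(1.039e-06) = 0.4711 Ω
P = I²R = (18)² × 0.4711 = 153 W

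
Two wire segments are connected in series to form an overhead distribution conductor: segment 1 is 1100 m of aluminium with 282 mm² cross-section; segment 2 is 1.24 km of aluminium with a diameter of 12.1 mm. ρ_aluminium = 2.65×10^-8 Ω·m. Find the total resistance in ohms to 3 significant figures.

0.389 Ω

Segment 1: A = 282 mm² = 2.820e-04 m²
R₁ = ρL/A = (2.65×10^-8)(1100)/(2.820e-04) = 0.1034 Ω
Segment 2: A = π(d/2)² = π(6.0500e-03 m)² = 1.150e-04 m²
R₂ = (2.65×10^-8)(1240)/(1.150e-04) = 0.2858 Ω
R = R₁ + R₂ = 0.389 Ω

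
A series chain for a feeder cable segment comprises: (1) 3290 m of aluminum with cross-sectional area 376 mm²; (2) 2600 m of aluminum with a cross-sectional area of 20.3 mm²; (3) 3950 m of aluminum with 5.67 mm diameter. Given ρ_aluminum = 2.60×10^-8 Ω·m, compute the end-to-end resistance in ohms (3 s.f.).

Seg 1: A = 376 mm² = 3.760e-04 m²
R_1 = (2.60×10^-8)(3290)/(3.760e-04) = 0.2275 Ω
Seg 2: A = 20.3 mm² = 2.030e-05 m²
R_2 = (2.60×10^-8)(2600)/(2.030e-05) = 3.33 Ω
Seg 3: A = π(d/2)² = π(2.8350e-03 m)² = 2.525e-05 m²
R_3 = (2.60×10^-8)(3950)/(2.525e-05) = 4.067 Ω
R_total = R_1 + R_2 + R_3 = 7.62 Ω

7.62 Ω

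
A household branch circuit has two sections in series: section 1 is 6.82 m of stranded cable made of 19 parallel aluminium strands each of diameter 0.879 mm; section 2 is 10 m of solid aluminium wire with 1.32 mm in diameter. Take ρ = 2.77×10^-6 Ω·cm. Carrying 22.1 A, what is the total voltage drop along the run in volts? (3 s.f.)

ρ = 2.77×10^-6 Ω·cm = 2.77×10^-8 Ω·m
Section 1: A_strand = π(4.3950e-04)² = 6.068e-07 m²; R₁ = ρL/(N·A_s) = (2.77×10^-8)(6.82)/(19×6.068e-07) = 0.01638 Ω
Section 2: A = π(d/2)² = π(6.6000e-04 m)² = 1.368e-06 m²
R₂ = (2.77×10^-8)(10)/(1.368e-06) = 0.2024 Ω
R = R₁ + R₂ = 0.2188 Ω
V = IR = 22.1 × 0.2188 = 4.84 V

4.84 V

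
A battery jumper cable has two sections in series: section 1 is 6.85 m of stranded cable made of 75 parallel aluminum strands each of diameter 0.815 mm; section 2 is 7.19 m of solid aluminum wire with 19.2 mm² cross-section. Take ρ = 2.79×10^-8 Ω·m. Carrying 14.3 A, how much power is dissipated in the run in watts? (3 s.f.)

3.14 W

Section 1: A_strand = π(4.0750e-04)² = 5.217e-07 m²; R₁ = ρL/(N·A_s) = (2.79×10^-8)(6.85)/(75×5.217e-07) = 0.004885 Ω
Section 2: A = 19.2 mm² = 1.920e-05 m²
R₂ = (2.79×10^-8)(7.19)/(1.920e-05) = 0.01045 Ω
R = R₁ + R₂ = 0.01533 Ω
P = I²R = (14.3)² × 0.01533 = 3.14 W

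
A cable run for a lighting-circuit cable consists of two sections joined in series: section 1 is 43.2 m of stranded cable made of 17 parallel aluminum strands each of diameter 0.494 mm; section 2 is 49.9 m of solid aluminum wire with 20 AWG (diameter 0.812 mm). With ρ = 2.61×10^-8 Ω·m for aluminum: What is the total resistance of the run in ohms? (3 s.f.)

2.86 Ω

Section 1: A_strand = π(2.4700e-04)² = 1.917e-07 m²; R₁ = ρL/(N·A_s) = (2.61×10^-8)(43.2)/(17×1.917e-07) = 0.346 Ω
Section 2: A = π(0.812/2 mm)² = π(4.0600e-04 m)² = 5.178e-07 m²
R₂ = (2.61×10^-8)(49.9)/(5.178e-07) = 2.515 Ω
R = R₁ + R₂ = 2.86 Ω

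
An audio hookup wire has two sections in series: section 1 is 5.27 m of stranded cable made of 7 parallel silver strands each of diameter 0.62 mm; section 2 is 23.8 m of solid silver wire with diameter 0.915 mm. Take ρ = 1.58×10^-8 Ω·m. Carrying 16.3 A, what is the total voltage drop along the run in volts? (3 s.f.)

9.96 V

Section 1: A_strand = π(3.1000e-04)² = 3.019e-07 m²; R₁ = ρL/(N·A_s) = (1.58×10^-8)(5.27)/(7×3.019e-07) = 0.0394 Ω
Section 2: A = π(d/2)² = π(4.5750e-04 m)² = 6.576e-07 m²
R₂ = (1.58×10^-8)(23.8)/(6.576e-07) = 0.5719 Ω
R = R₁ + R₂ = 0.6113 Ω
V = IR = 16.3 × 0.6113 = 9.96 V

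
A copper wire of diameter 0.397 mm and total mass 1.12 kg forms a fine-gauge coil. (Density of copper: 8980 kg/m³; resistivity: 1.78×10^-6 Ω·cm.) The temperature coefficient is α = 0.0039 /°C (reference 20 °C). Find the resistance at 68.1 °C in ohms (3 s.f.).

ρ = 1.78×10^-6 Ω·cm = 1.78×10^-8 Ω·m
A = π(d/2)² = π(1.9850e-04 m)² = 1.2379e-07 m²
L = m/(density·A) = 1.12/(8980×1.2379e-07) = 1008 m
R = ρL/A = (1.78×10^-8)(1008)/(1.2379e-07) = 144.9 Ω
R(68.1 °C) = 144.9 × (1 + 0.0039×48.1) = 172 Ω

172 Ω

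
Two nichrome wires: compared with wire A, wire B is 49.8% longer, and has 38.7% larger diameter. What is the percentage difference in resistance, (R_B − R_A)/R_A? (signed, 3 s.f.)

-22.1%

R ∝ L/d², so R_B/R_A = (1 + 49.8/100) × (1 + 38.7/100)⁻²
= 1.498 × 0.5198 = 0.7787
(R_B − R_A)/R_A = 0.7787 − 1 = -22.1%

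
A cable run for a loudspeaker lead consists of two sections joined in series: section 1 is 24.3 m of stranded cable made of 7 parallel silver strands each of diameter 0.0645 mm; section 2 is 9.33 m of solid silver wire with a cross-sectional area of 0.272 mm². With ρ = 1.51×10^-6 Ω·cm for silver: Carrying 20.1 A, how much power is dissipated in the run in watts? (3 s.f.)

ρ = 1.51×10^-6 Ω·cm = 1.51×10^-8 Ω·m
Section 1: A_strand = π(3.2250e-05)² = 3.267e-09 m²; R₁ = ρL/(N·A_s) = (1.51×10^-8)(24.3)/(7×3.267e-09) = 16.04 Ω
Section 2: A = 0.272 mm² = 2.720e-07 m²
R₂ = (1.51×10^-8)(9.33)/(2.720e-07) = 0.518 Ω
R = R₁ + R₂ = 16.56 Ω
P = I²R = (20.1)² × 16.56 = 6690 W

6690 W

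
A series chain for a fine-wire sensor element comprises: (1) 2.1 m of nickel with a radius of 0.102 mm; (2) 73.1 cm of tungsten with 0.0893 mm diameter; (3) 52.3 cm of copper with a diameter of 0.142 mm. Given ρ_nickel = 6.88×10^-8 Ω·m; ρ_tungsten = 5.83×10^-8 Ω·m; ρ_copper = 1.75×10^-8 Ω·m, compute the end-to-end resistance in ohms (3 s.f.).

11.8 Ω

Seg 1: A = πr² = π(1.0200e-04 m)² = 3.269e-08 m²
R_1 = (6.88×10^-8)(2.1)/(3.269e-08) = 4.42 Ω
Seg 2: A = π(d/2)² = π(4.4650e-05 m)² = 6.263e-09 m²
R_2 = (5.83×10^-8)(0.731)/(6.263e-09) = 6.804 Ω
Seg 3: A = π(d/2)² = π(7.1000e-05 m)² = 1.584e-08 m²
R_3 = (1.75×10^-8)(0.523)/(1.584e-08) = 0.5779 Ω
R_total = R_1 + R_2 + R_3 = 11.8 Ω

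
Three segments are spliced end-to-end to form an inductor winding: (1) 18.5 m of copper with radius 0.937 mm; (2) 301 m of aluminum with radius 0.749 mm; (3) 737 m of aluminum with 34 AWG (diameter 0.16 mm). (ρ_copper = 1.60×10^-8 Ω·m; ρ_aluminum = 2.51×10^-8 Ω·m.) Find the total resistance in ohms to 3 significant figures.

924 Ω

Seg 1: A = πr² = π(9.3700e-04 m)² = 2.758e-06 m²
R_1 = (1.60×10^-8)(18.5)/(2.758e-06) = 0.1073 Ω
Seg 2: A = πr² = π(7.4900e-04 m)² = 1.762e-06 m²
R_2 = (2.51×10^-8)(301)/(1.762e-06) = 4.287 Ω
Seg 3: A = π(0.16/2 mm)² = π(8.0000e-05 m)² = 2.011e-08 m²
R_3 = (2.51×10^-8)(737)/(2.011e-08) = 920 Ω
R_total = R_1 + R_2 + R_3 = 924 Ω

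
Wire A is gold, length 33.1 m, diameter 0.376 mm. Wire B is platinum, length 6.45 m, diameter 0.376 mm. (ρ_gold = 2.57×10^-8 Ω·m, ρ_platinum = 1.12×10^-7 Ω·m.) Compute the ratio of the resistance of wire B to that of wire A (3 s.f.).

R ∝ ρL/d², so R_B/R_A = (ρ_B/ρ_A) × (L_B/L_A)
= (1.12×10^-7/2.57×10^-8) × (6.45/33.1) = 0.849

0.849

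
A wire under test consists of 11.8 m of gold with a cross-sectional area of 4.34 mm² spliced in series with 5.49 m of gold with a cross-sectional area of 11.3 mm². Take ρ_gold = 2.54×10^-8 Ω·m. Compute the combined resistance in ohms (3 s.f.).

0.0814 Ω

Segment 1: A = 4.34 mm² = 4.340e-06 m²
R₁ = ρL/A = (2.54×10^-8)(11.8)/(4.340e-06) = 0.06906 Ω
Segment 2: A = 11.3 mm² = 1.130e-05 m²
R₂ = (2.54×10^-8)(5.49)/(1.130e-05) = 0.01234 Ω
R = R₁ + R₂ = 0.0814 Ω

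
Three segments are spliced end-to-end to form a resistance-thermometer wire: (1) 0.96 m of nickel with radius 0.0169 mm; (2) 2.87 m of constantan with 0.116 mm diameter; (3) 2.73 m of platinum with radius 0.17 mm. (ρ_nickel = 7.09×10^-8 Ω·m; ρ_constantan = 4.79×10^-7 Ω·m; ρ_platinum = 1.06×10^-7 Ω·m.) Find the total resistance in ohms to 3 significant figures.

Seg 1: A = πr² = π(1.6900e-05 m)² = 8.973e-10 m²
R_1 = (7.09×10^-8)(0.96)/(8.973e-10) = 75.86 Ω
Seg 2: A = π(d/2)² = π(5.8000e-05 m)² = 1.057e-08 m²
R_2 = (4.79×10^-7)(2.87)/(1.057e-08) = 130.1 Ω
Seg 3: A = πr² = π(1.7000e-04 m)² = 9.079e-08 m²
R_3 = (1.06×10^-7)(2.73)/(9.079e-08) = 3.187 Ω
R_total = R_1 + R_2 + R_3 = 209 Ω

209 Ω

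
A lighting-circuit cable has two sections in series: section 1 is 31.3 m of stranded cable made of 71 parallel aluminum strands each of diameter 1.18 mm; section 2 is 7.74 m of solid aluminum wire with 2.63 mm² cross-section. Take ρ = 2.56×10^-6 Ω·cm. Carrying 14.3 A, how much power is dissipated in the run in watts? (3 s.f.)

17.5 W

ρ = 2.56×10^-6 Ω·cm = 2.56×10^-8 Ω·m
Section 1: A_strand = π(5.9000e-04)² = 1.094e-06 m²; R₁ = ρL/(N·A_s) = (2.56×10^-8)(31.3)/(71×1.094e-06) = 0.01032 Ω
Section 2: A = 2.63 mm² = 2.630e-06 m²
R₂ = (2.56×10^-8)(7.74)/(2.630e-06) = 0.07534 Ω
R = R₁ + R₂ = 0.08566 Ω
P = I²R = (14.3)² × 0.08566 = 17.5 W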